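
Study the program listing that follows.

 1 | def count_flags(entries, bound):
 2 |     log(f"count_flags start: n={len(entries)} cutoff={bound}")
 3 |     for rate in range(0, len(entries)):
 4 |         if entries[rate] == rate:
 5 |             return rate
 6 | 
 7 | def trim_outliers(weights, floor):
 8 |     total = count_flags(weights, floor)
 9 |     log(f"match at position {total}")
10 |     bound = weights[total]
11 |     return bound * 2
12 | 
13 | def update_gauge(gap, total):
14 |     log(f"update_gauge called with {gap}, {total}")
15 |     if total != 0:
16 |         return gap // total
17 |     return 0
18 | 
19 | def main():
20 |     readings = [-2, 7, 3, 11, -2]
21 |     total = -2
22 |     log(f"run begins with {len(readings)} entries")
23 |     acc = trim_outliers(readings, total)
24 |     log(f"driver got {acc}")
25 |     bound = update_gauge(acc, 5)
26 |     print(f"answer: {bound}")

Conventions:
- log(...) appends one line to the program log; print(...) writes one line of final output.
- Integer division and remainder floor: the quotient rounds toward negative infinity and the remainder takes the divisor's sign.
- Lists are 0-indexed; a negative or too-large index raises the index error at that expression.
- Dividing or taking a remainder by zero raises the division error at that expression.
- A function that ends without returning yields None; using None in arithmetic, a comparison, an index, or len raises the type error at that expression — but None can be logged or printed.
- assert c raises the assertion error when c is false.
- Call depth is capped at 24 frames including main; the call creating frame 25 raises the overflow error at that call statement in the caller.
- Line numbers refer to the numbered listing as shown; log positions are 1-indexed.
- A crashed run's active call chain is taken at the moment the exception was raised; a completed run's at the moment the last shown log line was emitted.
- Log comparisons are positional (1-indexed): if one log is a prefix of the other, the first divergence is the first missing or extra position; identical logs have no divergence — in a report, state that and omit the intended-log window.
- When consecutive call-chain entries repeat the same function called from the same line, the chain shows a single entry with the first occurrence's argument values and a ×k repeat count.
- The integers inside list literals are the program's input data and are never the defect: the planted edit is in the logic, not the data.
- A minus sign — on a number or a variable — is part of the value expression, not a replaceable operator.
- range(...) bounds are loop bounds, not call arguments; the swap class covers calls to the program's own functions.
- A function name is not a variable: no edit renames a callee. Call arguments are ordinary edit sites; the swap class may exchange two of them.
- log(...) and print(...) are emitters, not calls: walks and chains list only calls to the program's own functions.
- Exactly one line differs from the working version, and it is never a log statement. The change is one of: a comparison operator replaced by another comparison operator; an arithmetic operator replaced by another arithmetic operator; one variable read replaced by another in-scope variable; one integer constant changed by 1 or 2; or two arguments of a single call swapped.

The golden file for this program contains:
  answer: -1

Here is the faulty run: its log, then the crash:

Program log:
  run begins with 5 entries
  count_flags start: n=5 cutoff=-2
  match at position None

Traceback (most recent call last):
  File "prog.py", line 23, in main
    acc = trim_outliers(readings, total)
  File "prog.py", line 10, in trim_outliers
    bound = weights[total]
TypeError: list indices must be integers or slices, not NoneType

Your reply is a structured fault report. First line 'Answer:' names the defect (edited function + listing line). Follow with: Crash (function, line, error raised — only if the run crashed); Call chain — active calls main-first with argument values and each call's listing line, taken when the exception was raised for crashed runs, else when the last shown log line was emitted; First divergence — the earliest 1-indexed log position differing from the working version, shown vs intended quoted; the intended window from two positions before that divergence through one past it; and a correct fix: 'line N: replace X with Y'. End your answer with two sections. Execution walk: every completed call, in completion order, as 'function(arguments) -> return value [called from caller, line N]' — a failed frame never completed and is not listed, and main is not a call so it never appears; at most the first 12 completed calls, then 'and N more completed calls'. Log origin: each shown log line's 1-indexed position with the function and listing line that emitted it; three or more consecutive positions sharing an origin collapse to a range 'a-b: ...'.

Answer: the defect is in count_flags at line 4.
Key fact: Everything matches until log position 3, which reads 'match at position None' in place of 'match at position 0'.
Crash: trim_outliers, line 10, TypeError.
Call chain: main -> trim_outliers([-2, 7, 3, 11, -2], -2) (called at line 23).
First divergence: position 3 — shown 'match at position None', intended 'match at position 0'.
Intended log window:
  1: run begins with 5 entries
  2: count_flags start: n=5 cutoff=-2
  3: match at position 0
  4: driver got -4
Execution walk:
  count_flags([-2, 7, 3, 11, -2], -2) -> None  [called from trim_outliers, line 8]
Log origins:
  1: from main, line 22
  2: from count_flags, line 2
  3: from trim_outliers, line 9
A correct fix: line 4: replace `entries[rate] == rate` with `entries[rate] == bound`.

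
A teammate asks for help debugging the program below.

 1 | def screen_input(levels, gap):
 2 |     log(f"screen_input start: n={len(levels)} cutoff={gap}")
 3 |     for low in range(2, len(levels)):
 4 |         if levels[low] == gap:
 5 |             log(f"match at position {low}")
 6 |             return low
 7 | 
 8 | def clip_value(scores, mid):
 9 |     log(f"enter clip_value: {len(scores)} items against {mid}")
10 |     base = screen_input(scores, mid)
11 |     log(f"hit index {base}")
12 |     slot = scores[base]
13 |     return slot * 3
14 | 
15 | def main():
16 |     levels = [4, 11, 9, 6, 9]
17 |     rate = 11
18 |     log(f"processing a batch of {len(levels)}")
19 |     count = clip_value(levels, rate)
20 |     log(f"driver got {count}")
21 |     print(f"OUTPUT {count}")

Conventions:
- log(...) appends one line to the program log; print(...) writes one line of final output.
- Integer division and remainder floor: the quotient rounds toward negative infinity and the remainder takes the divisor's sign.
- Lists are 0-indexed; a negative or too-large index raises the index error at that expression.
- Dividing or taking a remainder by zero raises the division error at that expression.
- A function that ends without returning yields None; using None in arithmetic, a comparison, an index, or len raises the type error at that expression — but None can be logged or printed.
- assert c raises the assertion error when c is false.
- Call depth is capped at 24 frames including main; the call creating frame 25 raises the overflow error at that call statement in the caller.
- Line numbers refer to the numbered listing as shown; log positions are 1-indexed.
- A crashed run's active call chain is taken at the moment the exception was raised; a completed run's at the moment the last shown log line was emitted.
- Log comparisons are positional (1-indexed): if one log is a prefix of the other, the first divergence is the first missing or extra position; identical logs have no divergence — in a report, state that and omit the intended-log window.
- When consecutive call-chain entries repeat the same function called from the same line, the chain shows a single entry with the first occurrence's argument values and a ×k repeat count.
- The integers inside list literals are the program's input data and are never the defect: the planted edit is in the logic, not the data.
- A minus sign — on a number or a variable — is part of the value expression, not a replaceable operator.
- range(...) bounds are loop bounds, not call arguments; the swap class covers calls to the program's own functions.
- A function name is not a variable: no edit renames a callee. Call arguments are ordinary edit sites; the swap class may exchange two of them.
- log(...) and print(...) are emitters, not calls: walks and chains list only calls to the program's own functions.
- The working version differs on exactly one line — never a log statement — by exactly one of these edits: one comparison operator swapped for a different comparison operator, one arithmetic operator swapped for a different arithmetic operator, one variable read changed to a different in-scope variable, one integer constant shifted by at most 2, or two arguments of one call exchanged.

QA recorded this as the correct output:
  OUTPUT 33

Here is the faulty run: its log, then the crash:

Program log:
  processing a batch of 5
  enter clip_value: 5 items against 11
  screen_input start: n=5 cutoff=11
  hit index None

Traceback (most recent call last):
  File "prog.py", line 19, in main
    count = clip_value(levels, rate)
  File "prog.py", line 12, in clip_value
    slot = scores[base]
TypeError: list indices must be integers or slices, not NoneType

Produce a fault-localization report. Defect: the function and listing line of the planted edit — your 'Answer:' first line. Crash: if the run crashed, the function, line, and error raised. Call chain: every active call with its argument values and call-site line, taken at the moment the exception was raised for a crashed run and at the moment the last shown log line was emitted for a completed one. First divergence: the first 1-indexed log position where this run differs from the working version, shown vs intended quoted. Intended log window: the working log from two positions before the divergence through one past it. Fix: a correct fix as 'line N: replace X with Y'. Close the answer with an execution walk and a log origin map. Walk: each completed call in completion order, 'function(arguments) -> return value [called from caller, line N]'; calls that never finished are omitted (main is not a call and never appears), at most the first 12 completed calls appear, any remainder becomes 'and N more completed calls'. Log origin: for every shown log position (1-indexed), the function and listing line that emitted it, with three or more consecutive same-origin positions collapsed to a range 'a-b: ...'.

Answer: the defect is in screen_input at line 3.
Core observation: The earliest visible damage is log position 4 — 'hit index None' rather than the intended 'match at position 1'.
Crash: clip_value, line 12, TypeError.
Call chain: main -> clip_value([4, 11, 9, 6, 9], 11) (called at line 19).
First divergence: position 4; shown 'hit index None' vs intended 'match at position 1'.
Intended log window:
  2: enter clip_value: 5 items against 11
  3: screen_input start: n=5 cutoff=11
  4: match at position 1
  5: hit index 1
Execution walk:
  screen_input([4, 11, 9, 6, 9], 11) -> None  [called from clip_value, line 10]
Origin of each log line:
  1 — main, line 18
  2 — clip_value, line 9
  3 — screen_input, line 2
  4 — clip_value, line 11
A correct fix: line 3: replace `2` with `0`.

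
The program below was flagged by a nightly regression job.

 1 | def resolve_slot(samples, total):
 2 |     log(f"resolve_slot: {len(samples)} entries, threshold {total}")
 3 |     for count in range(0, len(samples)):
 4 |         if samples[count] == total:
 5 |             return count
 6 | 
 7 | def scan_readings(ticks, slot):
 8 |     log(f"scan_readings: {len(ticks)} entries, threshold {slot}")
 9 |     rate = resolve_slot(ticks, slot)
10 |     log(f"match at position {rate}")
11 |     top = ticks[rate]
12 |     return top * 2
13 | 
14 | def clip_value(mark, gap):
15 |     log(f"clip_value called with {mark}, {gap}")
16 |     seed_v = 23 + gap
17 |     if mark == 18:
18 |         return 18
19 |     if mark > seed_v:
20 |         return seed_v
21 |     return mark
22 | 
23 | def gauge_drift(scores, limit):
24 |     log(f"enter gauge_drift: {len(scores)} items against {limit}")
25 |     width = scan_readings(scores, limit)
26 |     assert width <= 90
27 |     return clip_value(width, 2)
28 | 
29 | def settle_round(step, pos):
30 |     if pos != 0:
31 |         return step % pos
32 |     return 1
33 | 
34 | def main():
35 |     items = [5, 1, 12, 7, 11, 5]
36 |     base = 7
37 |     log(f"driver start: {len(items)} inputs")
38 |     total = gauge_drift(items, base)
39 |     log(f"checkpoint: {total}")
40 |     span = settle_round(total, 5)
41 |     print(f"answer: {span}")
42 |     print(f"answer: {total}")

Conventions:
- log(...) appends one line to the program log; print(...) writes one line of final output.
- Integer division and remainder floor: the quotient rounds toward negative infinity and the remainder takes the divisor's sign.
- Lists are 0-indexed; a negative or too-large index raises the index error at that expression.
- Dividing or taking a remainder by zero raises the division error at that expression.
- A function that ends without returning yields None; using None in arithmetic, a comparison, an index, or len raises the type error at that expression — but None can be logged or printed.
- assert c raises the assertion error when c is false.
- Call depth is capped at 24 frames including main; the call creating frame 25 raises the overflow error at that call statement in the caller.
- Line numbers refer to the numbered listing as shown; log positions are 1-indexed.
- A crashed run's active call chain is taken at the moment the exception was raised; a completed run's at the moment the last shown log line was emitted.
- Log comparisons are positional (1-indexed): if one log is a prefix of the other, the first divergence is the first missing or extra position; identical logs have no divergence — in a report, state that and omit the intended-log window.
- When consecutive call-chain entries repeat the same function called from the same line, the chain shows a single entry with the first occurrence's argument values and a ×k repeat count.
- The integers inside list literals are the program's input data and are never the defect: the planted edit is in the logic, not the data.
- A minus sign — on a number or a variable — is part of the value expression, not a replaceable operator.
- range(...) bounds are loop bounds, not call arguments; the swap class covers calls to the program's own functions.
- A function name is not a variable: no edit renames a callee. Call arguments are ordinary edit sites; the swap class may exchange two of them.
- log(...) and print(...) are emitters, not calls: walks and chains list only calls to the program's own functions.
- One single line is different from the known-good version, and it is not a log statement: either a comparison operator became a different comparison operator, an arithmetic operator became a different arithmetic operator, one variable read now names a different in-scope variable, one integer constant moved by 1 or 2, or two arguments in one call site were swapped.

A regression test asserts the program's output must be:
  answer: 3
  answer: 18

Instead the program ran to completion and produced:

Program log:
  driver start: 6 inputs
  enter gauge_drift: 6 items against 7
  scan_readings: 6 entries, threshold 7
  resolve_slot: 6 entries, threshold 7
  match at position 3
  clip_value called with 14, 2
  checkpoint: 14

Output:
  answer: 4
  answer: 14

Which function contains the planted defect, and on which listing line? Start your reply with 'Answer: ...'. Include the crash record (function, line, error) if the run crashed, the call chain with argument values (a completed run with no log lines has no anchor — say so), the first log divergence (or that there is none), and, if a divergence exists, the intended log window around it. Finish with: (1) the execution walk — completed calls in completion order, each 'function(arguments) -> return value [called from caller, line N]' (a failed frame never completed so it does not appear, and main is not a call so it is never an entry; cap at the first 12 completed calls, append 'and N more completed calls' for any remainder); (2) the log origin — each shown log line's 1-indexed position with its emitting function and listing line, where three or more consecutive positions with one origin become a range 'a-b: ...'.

Answer: the defect is in clip_value at line 17.
The tell: The log first diverges at position 7: the faulty run prints 'checkpoint: 14' where the working version prints 'checkpoint: 18'.
Call chain: main.
First divergence: position 7 — shown 'checkpoint: 14', intended 'checkpoint: 18'.
Intended log window:
  5: match at position 3
  6: clip_value called with 14, 2
  7: checkpoint: 18
Execution walk:
  resolve_slot([5, 1, 12, 7, 11, 5], 7) -> 3  [called from scan_readings, line 9]
  scan_readings([5, 1, 12, 7, 11, 5], 7) -> 14  [called from gauge_drift, line 25]
  clip_value(14, 2) -> 14  [called from gauge_drift, line 27]
  gauge_drift([5, 1, 12, 7, 11, 5], 7) -> 14  [called from main, line 38]
  settle_round(14, 5) -> 4  [called from main, line 40]
Log line origins:
  1: from main, line 37
  2: from gauge_drift, line 24
  3: from scan_readings, line 8
  4: from resolve_slot, line 2
  5: from scan_readings, line 10
  6: from clip_value, line 15
  7: from main, line 39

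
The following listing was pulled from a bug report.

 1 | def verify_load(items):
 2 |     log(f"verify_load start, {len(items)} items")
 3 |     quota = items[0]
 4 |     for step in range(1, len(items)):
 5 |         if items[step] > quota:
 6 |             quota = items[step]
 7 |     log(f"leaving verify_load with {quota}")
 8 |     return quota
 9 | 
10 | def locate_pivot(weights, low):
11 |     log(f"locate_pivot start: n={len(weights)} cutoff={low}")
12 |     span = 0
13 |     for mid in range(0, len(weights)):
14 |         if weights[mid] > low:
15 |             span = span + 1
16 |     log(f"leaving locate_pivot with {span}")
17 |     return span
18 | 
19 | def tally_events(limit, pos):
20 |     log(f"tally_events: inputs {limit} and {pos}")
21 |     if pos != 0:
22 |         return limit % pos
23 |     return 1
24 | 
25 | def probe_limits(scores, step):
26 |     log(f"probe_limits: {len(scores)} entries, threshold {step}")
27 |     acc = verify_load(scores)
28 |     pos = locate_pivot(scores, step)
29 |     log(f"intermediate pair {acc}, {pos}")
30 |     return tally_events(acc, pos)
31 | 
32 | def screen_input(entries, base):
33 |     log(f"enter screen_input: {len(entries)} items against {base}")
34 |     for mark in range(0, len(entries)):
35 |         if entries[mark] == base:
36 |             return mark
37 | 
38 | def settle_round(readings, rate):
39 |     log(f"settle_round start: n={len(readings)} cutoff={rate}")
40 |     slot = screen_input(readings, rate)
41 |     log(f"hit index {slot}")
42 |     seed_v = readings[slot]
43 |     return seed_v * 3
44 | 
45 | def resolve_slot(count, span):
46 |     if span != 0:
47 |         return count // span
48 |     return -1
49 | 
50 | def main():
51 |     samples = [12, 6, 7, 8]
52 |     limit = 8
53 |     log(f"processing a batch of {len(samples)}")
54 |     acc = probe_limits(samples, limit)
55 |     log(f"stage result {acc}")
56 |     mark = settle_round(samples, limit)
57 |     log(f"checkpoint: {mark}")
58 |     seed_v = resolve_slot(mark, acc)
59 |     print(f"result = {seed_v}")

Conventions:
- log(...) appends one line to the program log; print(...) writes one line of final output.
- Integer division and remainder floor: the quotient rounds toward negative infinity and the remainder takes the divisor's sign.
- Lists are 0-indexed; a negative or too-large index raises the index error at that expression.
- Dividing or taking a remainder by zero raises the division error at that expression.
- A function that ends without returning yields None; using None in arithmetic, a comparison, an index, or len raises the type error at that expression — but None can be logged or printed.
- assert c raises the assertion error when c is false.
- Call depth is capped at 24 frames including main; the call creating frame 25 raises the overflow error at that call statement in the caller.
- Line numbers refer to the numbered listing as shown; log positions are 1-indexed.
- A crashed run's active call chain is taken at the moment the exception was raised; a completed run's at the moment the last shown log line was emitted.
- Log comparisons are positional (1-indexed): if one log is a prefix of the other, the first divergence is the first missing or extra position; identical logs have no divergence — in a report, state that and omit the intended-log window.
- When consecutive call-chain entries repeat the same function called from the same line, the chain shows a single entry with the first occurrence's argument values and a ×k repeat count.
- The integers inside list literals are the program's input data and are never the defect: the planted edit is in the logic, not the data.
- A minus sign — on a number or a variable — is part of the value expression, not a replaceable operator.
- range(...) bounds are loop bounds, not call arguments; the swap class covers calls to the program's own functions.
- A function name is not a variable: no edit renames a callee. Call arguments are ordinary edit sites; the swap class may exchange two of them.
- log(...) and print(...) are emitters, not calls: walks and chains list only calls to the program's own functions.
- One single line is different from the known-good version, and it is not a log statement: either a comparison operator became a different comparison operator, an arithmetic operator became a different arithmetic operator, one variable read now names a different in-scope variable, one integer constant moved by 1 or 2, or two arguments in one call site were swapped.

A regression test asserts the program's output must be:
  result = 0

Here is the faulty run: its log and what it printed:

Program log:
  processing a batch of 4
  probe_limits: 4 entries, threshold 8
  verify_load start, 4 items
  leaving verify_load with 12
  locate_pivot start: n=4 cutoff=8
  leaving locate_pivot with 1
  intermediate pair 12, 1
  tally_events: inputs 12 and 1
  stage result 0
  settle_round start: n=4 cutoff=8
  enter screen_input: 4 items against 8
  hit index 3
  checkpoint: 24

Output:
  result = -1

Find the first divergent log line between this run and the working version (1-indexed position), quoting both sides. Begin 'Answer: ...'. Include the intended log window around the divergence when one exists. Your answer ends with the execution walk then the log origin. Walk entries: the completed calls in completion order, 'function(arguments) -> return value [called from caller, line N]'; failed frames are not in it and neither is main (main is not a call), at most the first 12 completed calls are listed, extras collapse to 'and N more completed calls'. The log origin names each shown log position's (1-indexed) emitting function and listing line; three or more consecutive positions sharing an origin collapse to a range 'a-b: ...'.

Answer: none (the log streams are identical).
Execution walk:
  verify_load([12, 6, 7, 8]) -> 12  [called from probe_limits, line 27]
  locate_pivot([12, 6, 7, 8], 8) -> 1  [called from probe_limits, line 28]
  tally_events(12, 1) -> 0  [called from probe_limits, line 30]
  probe_limits([12, 6, 7, 8], 8) -> 0  [called from main, line 54]
  screen_input([12, 6, 7, 8], 8) -> 3  [called from settle_round, line 40]
  settle_round([12, 6, 7, 8], 8) -> 24  [called from main, line 56]
  resolve_slot(24, 0) -> -1  [called from main, line 58]
Log line origins:
  1 — main, line 53
  2 — probe_limits, line 26
  3 — verify_load, line 2
  4 — verify_load, line 7
  5 — locate_pivot, line 11
  6 — locate_pivot, line 16
  7 — probe_limits, line 29
  8 — tally_events, line 20
  9 — main, line 55
  10 — settle_round, line 39
  11 — screen_input, line 33
  12 — settle_round, line 41
  13 — main, line 57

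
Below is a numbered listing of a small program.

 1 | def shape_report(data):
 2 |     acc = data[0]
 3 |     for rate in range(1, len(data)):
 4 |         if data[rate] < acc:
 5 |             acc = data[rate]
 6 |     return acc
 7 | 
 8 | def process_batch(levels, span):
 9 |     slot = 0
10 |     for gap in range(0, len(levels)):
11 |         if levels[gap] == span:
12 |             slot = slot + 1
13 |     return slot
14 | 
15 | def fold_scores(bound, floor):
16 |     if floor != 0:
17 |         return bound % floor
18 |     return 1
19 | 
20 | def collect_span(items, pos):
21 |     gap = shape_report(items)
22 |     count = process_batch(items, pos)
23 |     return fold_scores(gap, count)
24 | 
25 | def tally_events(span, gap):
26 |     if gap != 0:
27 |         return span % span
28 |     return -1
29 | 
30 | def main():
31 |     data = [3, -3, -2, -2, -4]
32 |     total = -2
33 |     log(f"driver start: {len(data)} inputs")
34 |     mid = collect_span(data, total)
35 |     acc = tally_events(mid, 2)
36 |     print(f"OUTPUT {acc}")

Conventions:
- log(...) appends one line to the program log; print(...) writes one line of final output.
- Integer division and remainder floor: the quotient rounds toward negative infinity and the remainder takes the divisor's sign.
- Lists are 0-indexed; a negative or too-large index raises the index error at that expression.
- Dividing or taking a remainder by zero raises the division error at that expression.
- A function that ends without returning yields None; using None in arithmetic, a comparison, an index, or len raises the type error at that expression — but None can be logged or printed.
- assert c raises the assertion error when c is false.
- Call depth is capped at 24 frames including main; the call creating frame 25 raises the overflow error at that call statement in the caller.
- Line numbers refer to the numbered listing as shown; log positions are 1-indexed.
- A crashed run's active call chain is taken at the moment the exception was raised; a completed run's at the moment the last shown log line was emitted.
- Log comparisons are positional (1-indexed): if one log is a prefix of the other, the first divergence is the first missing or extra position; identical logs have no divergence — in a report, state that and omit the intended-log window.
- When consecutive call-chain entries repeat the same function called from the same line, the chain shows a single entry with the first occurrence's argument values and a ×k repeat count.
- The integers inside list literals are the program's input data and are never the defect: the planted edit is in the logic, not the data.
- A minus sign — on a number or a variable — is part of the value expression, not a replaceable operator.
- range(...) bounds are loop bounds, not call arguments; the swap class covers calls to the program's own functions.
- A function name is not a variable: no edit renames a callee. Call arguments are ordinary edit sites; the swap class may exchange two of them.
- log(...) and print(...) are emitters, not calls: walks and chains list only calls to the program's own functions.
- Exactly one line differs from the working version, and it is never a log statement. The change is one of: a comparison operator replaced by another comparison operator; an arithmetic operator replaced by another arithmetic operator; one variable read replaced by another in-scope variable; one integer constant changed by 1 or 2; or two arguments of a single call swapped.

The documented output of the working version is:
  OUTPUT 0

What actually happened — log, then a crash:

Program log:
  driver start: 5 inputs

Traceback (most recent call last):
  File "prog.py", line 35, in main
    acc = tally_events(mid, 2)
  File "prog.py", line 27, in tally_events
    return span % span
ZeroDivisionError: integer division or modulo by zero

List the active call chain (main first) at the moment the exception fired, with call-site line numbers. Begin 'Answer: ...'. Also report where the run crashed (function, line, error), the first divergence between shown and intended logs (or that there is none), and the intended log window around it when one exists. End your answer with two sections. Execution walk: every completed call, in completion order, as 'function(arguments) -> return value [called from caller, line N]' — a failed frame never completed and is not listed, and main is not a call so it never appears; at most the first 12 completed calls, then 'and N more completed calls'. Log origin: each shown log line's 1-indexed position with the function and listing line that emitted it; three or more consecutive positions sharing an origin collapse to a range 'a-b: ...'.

Answer: main -> tally_events (called at line 35).
Key fact: The log gives no warning — it matches the intended run right up to the abort.
Crash: tally_events, line 27, ZeroDivisionError.
First divergence: none — the logs agree in full.
Execution walk:
  shape_report([3, -3, -2, -2, -4]) -> -4  [called from collect_span, line 21]
  process_batch([3, -3, -2, -2, -4], -2) -> 2  [called from collect_span, line 22]
  fold_scores(-4, 2) -> 0  [called from collect_span, line 23]
  collect_span([3, -3, -2, -2, -4], -2) -> 0  [called from main, line 34]
Log origins:
  1: from main, line 33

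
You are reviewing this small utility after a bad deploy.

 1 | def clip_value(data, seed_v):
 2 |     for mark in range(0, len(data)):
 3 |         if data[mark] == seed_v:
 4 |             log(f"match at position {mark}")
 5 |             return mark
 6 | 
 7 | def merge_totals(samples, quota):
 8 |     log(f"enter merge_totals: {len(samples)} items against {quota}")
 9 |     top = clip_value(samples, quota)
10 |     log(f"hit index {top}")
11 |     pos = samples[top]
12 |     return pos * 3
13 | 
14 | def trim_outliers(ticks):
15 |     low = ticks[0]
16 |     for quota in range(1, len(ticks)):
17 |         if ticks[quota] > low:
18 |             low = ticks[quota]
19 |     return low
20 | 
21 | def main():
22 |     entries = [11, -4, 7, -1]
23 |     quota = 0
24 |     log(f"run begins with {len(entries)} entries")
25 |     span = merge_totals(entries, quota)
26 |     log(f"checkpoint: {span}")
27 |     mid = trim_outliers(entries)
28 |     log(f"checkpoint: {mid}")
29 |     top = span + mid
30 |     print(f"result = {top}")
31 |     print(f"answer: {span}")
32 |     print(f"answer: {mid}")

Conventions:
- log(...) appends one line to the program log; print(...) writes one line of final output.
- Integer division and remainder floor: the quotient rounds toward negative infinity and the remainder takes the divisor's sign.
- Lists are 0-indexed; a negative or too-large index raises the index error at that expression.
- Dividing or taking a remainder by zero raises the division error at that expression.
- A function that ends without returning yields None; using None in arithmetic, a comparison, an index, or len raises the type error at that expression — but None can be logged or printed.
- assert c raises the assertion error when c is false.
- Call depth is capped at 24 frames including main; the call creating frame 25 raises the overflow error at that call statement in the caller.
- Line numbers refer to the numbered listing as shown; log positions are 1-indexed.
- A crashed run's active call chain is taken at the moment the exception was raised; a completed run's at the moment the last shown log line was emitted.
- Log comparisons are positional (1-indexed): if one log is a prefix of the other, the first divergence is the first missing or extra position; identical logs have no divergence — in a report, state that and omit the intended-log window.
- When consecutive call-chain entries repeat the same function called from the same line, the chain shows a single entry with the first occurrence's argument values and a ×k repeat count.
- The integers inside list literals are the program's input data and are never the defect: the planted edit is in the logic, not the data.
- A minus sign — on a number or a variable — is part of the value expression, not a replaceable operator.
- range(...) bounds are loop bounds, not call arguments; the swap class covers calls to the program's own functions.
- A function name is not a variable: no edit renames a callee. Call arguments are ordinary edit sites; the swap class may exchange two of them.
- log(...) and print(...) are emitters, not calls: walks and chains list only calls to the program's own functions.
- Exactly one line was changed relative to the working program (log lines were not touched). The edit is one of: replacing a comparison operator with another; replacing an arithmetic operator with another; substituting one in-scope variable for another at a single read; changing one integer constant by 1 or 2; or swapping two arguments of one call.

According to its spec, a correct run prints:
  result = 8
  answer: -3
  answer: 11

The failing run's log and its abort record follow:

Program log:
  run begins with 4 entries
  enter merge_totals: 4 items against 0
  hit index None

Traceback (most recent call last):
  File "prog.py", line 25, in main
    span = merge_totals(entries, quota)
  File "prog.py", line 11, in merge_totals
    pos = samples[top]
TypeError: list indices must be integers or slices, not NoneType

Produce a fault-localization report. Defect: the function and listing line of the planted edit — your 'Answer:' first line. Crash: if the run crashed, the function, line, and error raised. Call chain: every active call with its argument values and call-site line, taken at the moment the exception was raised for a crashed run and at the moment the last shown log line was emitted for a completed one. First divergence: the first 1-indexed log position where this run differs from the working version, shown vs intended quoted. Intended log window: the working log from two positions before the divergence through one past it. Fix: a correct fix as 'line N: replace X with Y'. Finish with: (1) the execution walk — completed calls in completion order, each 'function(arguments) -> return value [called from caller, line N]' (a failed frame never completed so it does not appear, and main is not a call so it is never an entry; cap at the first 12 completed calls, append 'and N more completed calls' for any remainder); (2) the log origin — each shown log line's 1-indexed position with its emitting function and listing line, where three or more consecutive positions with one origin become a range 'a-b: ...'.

Answer: the defect is in main at line 23.
The tell: Position 2 is the first bad log line: 'enter merge_totals: 4 items against 0' should read 'enter merge_totals: 4 items against -1'.
Crash: merge_totals, line 11, TypeError.
Call chain: main -> merge_totals([11, -4, 7, -1], 0) (called at line 25).
First divergence: at position 2 the run shows 'enter merge_totals: 4 items against 0' where the working version logs 'enter merge_totals: 4 items against -1'.
Intended log window:
  1: run begins with 4 entries
  2: enter merge_totals: 4 items against -1
  3: match at position 3
Execution walk:
  clip_value([11, -4, 7, -1], 0) -> None  [called from merge_totals, line 9]
Log line origins:
  1: emitted by main (line 24)
  2: emitted by merge_totals (line 8)
  3: emitted by merge_totals (line 10)
A correct fix: line 23: replace `0` with `-1`.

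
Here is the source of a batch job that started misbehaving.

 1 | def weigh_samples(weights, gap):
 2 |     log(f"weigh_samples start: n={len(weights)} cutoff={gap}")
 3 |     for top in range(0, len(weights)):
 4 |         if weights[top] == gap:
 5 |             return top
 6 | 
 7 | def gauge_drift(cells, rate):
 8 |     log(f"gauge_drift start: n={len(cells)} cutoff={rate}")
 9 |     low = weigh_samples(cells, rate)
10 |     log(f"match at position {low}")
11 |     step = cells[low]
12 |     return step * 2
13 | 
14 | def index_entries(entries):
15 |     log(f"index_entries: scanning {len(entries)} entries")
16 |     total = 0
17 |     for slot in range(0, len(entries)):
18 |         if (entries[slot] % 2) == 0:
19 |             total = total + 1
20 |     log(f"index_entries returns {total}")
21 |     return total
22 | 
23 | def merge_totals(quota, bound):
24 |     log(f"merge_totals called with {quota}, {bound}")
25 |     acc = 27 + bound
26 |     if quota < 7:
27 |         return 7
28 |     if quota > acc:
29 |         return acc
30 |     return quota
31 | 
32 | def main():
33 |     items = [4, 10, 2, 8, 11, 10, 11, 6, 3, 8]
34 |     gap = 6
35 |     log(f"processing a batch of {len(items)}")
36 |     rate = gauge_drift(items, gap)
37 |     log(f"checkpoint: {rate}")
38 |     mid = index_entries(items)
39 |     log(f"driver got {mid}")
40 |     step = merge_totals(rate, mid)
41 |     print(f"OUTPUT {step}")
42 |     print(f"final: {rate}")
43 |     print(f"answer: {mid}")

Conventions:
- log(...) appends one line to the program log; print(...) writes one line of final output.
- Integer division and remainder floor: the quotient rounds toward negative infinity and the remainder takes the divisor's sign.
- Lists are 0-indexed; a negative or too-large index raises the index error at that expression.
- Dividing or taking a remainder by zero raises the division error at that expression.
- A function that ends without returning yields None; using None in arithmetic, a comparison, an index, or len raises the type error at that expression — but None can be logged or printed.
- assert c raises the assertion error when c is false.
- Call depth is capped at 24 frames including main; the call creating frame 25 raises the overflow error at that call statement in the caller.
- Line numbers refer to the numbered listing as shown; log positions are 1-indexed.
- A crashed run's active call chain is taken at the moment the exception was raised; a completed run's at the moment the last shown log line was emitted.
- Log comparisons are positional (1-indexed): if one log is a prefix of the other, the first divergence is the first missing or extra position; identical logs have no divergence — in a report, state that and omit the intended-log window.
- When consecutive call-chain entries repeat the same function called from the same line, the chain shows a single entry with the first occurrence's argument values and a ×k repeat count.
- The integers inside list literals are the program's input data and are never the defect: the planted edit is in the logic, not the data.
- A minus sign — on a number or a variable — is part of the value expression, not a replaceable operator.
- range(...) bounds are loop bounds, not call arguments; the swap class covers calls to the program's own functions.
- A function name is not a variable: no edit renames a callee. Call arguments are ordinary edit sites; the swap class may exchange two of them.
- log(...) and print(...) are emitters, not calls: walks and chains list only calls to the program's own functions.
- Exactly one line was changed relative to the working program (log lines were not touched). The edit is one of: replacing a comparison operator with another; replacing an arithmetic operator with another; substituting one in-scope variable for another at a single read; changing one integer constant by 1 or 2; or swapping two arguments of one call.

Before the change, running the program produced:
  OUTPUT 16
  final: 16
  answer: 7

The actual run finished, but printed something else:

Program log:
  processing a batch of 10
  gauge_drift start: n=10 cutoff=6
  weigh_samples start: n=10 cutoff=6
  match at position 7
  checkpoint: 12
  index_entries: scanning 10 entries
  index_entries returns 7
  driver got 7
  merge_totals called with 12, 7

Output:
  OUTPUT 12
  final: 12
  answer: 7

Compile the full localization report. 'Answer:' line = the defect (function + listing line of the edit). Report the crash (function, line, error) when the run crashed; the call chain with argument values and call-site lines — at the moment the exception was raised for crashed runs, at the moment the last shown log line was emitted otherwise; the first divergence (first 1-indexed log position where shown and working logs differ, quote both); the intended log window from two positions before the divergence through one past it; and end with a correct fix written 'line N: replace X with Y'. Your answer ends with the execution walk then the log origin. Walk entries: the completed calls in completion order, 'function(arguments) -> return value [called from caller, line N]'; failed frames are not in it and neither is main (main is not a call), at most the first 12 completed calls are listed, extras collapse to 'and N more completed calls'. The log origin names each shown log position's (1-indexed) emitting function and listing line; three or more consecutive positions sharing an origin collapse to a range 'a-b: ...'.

Answer: the defect is in main at line 34.
Key observation: Everything matches until log position 2, which reads 'gauge_drift start: n=10 cutoff=6' in place of 'gauge_drift start: n=10 cutoff=8'.
Call chain: main -> merge_totals(12, 7) (called at line 40).
First divergence: position 2; shown 'gauge_drift start: n=10 cutoff=6' vs intended 'gauge_drift start: n=10 cutoff=8'.
Intended log window:
  1: processing a batch of 10
  2: gauge_drift start: n=10 cutoff=8
  3: weigh_samples start: n=10 cutoff=8
Execution walk:
  weigh_samples([4, 10, 2, 8, 11, 10, 11, 6, 3, 8], 6) -> 7  [called from gauge_drift, line 9]
  gauge_drift([4, 10, 2, 8, 11, 10, 11, 6, 3, 8], 6) -> 12  [called from main, line 36]
  index_entries([4, 10, 2, 8, 11, 10, 11, 6, 3, 8]) -> 7  [called from main, line 38]
  merge_totals(12, 7) -> 12  [called from main, line 40]
Log origin:
  1: emitted by main (line 35)
  2: emitted by gauge_drift (line 8)
  3: emitted by weigh_samples (line 2)
  4: emitted by gauge_drift (line 10)
  5: emitted by main (line 37)
  6: emitted by index_entries (line 15)
  7: emitted by index_entries (line 20)
  8: emitted by main (line 39)
  9: emitted by merge_totals (line 24)
A correct fix: line 34: replace `6` with `8`.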